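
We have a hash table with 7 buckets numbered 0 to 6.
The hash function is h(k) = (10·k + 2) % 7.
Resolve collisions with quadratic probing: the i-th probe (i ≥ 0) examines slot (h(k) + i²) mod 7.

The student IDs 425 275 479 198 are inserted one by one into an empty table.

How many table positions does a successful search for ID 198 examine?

425 hashes to 3; slot 3 is free => place at 3.
275 hashes to 1; slot 1 is free => place at 1.
479 hashes to 4; slot 4 is free => place at 4.
198 hashes to 1; 1 taken => place at 2.
Table: [., 275, 198, 425, 479, ., .]
Lookup 198: h=1, probe 1,2 → found at 2.

2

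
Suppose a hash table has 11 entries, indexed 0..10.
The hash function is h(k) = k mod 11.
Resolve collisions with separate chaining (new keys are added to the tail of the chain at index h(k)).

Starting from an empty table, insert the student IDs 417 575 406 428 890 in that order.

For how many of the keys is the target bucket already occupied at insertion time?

3

Insert 417: h=10, bucket 10 empty -> new chain.
Insert 575: h=3, bucket 3 empty -> new chain.
Insert 406: h=10, bucket 10 nonempty -> append to chain.
Insert 428: h=10, bucket 10 nonempty -> append to chain.
Insert 890: h=10, bucket 10 nonempty -> append to chain.
Final buckets:
0: _
1: _
2: _
3: 575
4: _
5: _
6: _
7: _
8: _
9: _
10: 417 -> 406 -> 428 -> 890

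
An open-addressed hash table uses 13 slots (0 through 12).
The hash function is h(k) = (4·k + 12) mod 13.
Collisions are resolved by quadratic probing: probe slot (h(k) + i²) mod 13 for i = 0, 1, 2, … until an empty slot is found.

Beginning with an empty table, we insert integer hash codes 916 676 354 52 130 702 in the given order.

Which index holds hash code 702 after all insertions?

8

Insert 916: h=10, slot 10 empty -> index 10.
Insert 676: h=12, slot 12 empty -> index 12.
Insert 354: h=11, slot 11 empty -> index 11.
Insert 52: h=12, slot 12 occupied -> index 0.
Insert 130: h=12, slots 12,0 occupied -> index 3.
Insert 702: h=12, slots 12,0,3 occupied -> index 8.
Table: [52, —, —, 130, —, —, —, —, 702, —, 916, 354, 676]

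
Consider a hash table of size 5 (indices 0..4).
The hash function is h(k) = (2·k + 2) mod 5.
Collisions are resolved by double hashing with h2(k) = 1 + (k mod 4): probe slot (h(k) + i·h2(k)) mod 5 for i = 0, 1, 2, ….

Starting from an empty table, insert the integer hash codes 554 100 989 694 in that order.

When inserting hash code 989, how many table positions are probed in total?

3

554 hashes to 0; slot 0 is free → place at 0.
100 hashes to 2; slot 2 is free → place at 2.
989 hashes to 0, h2=2; 0,2 taken → place at 4.
694 hashes to 0, h2=3; 0 taken → place at 3.
Table: [554, ∅, 100, 694, 989]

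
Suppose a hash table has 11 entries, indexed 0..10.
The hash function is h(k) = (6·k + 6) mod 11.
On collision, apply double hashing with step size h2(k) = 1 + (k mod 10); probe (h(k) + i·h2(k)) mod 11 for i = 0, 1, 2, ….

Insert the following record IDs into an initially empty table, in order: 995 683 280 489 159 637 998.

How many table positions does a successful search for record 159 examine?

995 hashes to 3; slot 3 is free => place at 3.
683 hashes to 1; slot 1 is free => place at 1.
280 hashes to 3, h2=1; 3 taken => place at 4.
489 hashes to 3, h2=10; 3 taken => place at 2.
159 hashes to 3, h2=10; 3,2,1 taken => place at 0.
637 hashes to 0, h2=8; 0 taken => place at 8.
998 hashes to 10; slot 10 is free => place at 10.
Table: [159, 683, 489, 995, 280, ., ., ., 637, ., 998]
Lookup 159: h=3, h2=10, probe 3,2,1,0 → found at 0.

4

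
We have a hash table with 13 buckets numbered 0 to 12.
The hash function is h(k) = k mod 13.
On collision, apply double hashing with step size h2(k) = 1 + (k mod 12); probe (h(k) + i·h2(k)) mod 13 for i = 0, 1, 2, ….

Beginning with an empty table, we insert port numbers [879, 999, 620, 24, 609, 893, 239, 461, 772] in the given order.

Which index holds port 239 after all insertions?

4

879: h=8 => slot 8
999: h=11 => slot 11
620: h=9 => slot 9
24: h=11, h2=1, probe 11,12 => slot 12
609: h=11, h2=10, probe 11,8,5 => slot 5
893: h=9, h2=6, probe 9,2 => slot 2
239: h=5, h2=12, probe 5,4 => slot 4
461: h=6 => slot 6
772: h=5, h2=5, probe 5,10 => slot 10
Table: [—, —, 893, —, 239, 609, 461, —, 879, 620, 772, 999, 24]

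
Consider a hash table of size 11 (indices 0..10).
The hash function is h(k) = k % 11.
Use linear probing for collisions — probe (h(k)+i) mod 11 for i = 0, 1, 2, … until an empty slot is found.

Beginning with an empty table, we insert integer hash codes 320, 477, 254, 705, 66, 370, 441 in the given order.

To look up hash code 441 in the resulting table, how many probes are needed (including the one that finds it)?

5

320: h=1 => slot 1
477: h=4 => slot 4
254: h=1, probe 1,2 => slot 2
705: h=1, probe 1,2,3 => slot 3
66: h=0 => slot 0
370: h=7 => slot 7
441: h=1, probe 1,2,3,4,5 => slot 5
Table: [66, 320, 254, 705, 477, 441, _, 370, _, _, _]
Lookup 441: h=1, probe 1,2,3,4,5 → found at 5.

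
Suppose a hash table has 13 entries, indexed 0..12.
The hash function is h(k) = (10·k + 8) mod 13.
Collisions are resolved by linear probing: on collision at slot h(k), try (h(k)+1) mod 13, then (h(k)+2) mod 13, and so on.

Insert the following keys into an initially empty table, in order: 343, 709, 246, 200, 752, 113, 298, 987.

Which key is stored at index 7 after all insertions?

343: h=6 => slot 6
709: h=0 => slot 0
246: h=11 => slot 11
200: h=6, probe 6,7 => slot 7
752: h=1 => slot 1
113: h=7, probe 7,8 => slot 8
298: h=11, probe 11,12 => slot 12
987: h=11, probe 11,12,0,1,2 => slot 2
Table: [709, 752, 987, —, —, —, 343, 200, 113, —, —, 246, 298]

200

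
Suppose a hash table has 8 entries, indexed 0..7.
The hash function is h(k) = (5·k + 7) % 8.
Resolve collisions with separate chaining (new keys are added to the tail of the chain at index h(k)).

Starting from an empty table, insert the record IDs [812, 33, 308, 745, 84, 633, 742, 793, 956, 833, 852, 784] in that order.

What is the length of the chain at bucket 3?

Insert 812: h=3, bucket 3 empty -> new chain.
Insert 33: h=4, bucket 4 empty -> new chain.
Insert 308: h=3, bucket 3 nonempty -> append to chain.
Insert 745: h=4, bucket 4 nonempty -> append to chain.
Insert 84: h=3, bucket 3 nonempty -> append to chain.
Insert 633: h=4, bucket 4 nonempty -> append to chain.
Insert 742: h=5, bucket 5 empty -> new chain.
Insert 793: h=4, bucket 4 nonempty -> append to chain.
Insert 956: h=3, bucket 3 nonempty -> append to chain.
Insert 833: h=4, bucket 4 nonempty -> append to chain.
Insert 852: h=3, bucket 3 nonempty -> append to chain.
Insert 784: h=7, bucket 7 empty -> new chain.
Final buckets:
0: —
1: —
2: —
3: 812 -> 308 -> 84 -> 956 -> 852
4: 33 -> 745 -> 633 -> 793 -> 833
5: 742
6: —
7: 784

5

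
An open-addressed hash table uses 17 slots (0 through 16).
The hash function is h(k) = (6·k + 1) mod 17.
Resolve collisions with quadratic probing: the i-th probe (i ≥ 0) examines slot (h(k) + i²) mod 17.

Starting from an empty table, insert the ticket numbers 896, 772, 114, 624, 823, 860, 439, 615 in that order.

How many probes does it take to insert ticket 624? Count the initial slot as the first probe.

4

896: h=5 -> slot 5
772: h=9 -> slot 9
114: h=5, probe 5,6 -> slot 6
624: h=5, probe 5,6,9,14 -> slot 14
823: h=9, probe 9,10 -> slot 10
860: h=10, probe 10,11 -> slot 11
439: h=0 -> slot 0
615: h=2 -> slot 2
Table: [439, ., 615, ., ., 896, 114, ., ., 772, 823, 860, ., ., 624, ., .]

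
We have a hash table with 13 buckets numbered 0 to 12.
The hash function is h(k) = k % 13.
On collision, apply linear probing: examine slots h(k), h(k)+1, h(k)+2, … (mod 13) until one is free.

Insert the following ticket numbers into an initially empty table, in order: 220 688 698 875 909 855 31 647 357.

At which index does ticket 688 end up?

0

220 hashes to 12; slot 12 is free -> place at 12.
688 hashes to 12; 12 taken -> place at 0.
698 hashes to 9; slot 9 is free -> place at 9.
875 hashes to 4; slot 4 is free -> place at 4.
909 hashes to 12; 12,0 taken -> place at 1.
855 hashes to 10; slot 10 is free -> place at 10.
31 hashes to 5; slot 5 is free -> place at 5.
647 hashes to 10; 10 taken -> place at 11.
357 hashes to 6; slot 6 is free -> place at 6.
Table: [688, 909, ., ., 875, 31, 357, ., ., 698, 855, 647, 220]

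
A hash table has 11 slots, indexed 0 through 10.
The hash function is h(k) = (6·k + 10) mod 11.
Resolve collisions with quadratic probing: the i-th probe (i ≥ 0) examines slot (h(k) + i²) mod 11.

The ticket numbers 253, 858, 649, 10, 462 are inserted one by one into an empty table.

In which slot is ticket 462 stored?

253 hashes to 10; slot 10 is free -> place at 10.
858 hashes to 10; 10 taken -> place at 0.
649 hashes to 10; 10,0 taken -> place at 3.
10 hashes to 4; slot 4 is free -> place at 4.
462 hashes to 10; 10,0,3 taken -> place at 8.
Table: [858, ∅, ∅, 649, 10, ∅, ∅, ∅, 462, ∅, 253]

8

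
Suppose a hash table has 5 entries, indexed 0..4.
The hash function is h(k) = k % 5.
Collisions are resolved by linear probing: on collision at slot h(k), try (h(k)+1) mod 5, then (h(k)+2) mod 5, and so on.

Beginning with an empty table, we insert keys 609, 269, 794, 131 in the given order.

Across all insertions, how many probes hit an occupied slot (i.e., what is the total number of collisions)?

609: h=4 => slot 4
269: h=4, probe 4,0 => slot 0
794: h=4, probe 4,0,1 => slot 1
131: h=1, probe 1,2 => slot 2
Table: [269, 794, 131, —, 609]

4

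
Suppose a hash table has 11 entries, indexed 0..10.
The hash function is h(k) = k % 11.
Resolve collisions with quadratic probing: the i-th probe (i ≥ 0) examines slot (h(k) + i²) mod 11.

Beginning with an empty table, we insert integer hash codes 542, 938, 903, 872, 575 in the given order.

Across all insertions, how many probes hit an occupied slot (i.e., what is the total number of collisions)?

7

Insert 542: h=3, slot 3 empty → index 3.
Insert 938: h=3, slot 3 occupied → index 4.
Insert 903: h=1, slot 1 empty → index 1.
Insert 872: h=3, slots 3,4 occupied → index 7.
Insert 575: h=3, slots 3,4,7,1 occupied → index 8.
Table: [_, 903, _, 542, 938, _, _, 872, 575, _, _]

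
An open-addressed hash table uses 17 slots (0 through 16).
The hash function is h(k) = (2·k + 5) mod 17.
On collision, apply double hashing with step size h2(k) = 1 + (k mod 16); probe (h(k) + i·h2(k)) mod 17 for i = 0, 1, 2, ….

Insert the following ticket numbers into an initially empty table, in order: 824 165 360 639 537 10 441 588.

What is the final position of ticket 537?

1

824: h=4 => slot 4
165: h=12 => slot 12
360: h=11 => slot 11
639: h=8 => slot 8
537: h=8, h2=10, probe 8,1 => slot 1
10: h=8, h2=11, probe 8,2 => slot 2
441: h=3 => slot 3
588: h=8, h2=13, probe 8,4,0 => slot 0
Table: [588, 537, 10, 441, 824, —, —, —, 639, —, —, 360, 165, —, —, —, —]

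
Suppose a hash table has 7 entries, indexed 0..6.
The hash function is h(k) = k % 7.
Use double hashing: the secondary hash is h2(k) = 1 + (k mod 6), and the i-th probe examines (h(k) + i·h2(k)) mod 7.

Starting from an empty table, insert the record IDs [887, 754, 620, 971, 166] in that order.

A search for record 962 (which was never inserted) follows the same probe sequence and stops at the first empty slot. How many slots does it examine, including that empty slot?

2

887 hashes to 5; slot 5 is free => place at 5.
754 hashes to 5, h2=5; 5 taken => place at 3.
620 hashes to 4; slot 4 is free => place at 4.
971 hashes to 5, h2=6; 5,4,3 taken => place at 2.
166 hashes to 5, h2=5; 5,3 taken => place at 1.
Table: [_, 166, 971, 754, 620, 887, _]
Lookup 962: h=3, h2=3, probe 3,6 → slot 6 empty, not found.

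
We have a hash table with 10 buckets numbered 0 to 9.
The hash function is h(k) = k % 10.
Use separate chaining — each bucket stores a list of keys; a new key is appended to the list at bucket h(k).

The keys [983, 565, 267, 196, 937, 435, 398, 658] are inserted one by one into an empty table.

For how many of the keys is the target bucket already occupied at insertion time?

983 -> bucket 3
565 -> bucket 5
267 -> bucket 7
196 -> bucket 6
937 -> bucket 7 (collision)
435 -> bucket 5 (collision)
398 -> bucket 8
658 -> bucket 8 (collision)
Final buckets:
0: .
1: .
2: .
3: 983
4: .
5: 565 -> 435
6: 196
7: 267 -> 937
8: 398 -> 658
9: .

3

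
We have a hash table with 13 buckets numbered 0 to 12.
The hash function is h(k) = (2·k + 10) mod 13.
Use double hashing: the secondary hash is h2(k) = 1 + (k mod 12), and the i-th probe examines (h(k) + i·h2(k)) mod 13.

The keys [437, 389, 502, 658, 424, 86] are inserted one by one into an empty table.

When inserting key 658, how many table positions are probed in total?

3

437 hashes to 0; slot 0 is free → place at 0.
389 hashes to 8; slot 8 is free → place at 8.
502 hashes to 0, h2=11; 0 taken → place at 11.
658 hashes to 0, h2=11; 0,11 taken → place at 9.
424 hashes to 0, h2=5; 0 taken → place at 5.
86 hashes to 0, h2=3; 0 taken → place at 3.
Table: [437, _, _, 86, _, 424, _, _, 389, 658, _, 502, _]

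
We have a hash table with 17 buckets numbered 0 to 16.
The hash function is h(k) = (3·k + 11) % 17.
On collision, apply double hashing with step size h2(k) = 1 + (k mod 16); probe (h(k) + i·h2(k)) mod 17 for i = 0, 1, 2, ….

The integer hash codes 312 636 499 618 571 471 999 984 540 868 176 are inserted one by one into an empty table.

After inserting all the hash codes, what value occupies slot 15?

312: h=12 -> slot 12
636: h=15 -> slot 15
499: h=12, h2=4, probe 12,16 -> slot 16
618: h=12, h2=11, probe 12,6 -> slot 6
571: h=7 -> slot 7
471: h=13 -> slot 13
999: h=16, h2=8, probe 16,7,15,6,14 -> slot 14
984: h=5 -> slot 5
540: h=16, h2=13, probe 16,12,8 -> slot 8
868: h=14, h2=5, probe 14,2 -> slot 2
176: h=12, h2=1, probe 12,13,14,15,16,0 -> slot 0
Table: [176, ., 868, ., ., 984, 618, 571, 540, ., ., ., 312, 471, 999, 636, 499]

636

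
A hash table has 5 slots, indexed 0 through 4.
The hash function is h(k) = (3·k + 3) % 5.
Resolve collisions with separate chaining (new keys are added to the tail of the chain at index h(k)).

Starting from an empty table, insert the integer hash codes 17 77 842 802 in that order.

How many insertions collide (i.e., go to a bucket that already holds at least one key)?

Insert 17: h=4, bucket 4 empty -> new chain.
Insert 77: h=4, bucket 4 nonempty -> append to chain.
Insert 842: h=4, bucket 4 nonempty -> append to chain.
Insert 802: h=4, bucket 4 nonempty -> append to chain.
Final buckets:
0: —
1: —
2: —
3: —
4: 17 -> 77 -> 842 -> 802

3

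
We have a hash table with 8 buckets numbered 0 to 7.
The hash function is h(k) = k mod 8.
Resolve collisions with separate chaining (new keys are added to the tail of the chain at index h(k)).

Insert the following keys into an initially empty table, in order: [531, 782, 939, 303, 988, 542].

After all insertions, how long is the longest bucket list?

2

Insert 531: h=3, bucket 3 empty -> new chain.
Insert 782: h=6, bucket 6 empty -> new chain.
Insert 939: h=3, bucket 3 nonempty -> append to chain.
Insert 303: h=7, bucket 7 empty -> new chain.
Insert 988: h=4, bucket 4 empty -> new chain.
Insert 542: h=6, bucket 6 nonempty -> append to chain.
Final buckets:
0: —
1: —
2: —
3: 531 -> 939
4: 988
5: —
6: 782 -> 542
7: 303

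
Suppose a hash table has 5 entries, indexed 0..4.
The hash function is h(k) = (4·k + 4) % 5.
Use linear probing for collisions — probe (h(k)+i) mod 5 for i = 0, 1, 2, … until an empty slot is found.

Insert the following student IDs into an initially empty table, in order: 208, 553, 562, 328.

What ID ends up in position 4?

328

208: h=1 → slot 1
553: h=1, probe 1,2 → slot 2
562: h=2, probe 2,3 → slot 3
328: h=1, probe 1,2,3,4 → slot 4
Table: [-, 208, 553, 562, 328]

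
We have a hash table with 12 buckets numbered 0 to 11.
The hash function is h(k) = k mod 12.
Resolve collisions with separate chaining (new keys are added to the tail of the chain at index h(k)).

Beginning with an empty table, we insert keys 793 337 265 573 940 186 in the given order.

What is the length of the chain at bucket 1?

Insert 793: h=1, bucket 1 empty -> new chain.
Insert 337: h=1, bucket 1 nonempty -> append to chain.
Insert 265: h=1, bucket 1 nonempty -> append to chain.
Insert 573: h=9, bucket 9 empty -> new chain.
Insert 940: h=4, bucket 4 empty -> new chain.
Insert 186: h=6, bucket 6 empty -> new chain.
Final buckets:
0: .
1: 793 -> 337 -> 265
2: .
3: .
4: 940
5: .
6: 186
7: .
8: .
9: 573
10: .
11: .

3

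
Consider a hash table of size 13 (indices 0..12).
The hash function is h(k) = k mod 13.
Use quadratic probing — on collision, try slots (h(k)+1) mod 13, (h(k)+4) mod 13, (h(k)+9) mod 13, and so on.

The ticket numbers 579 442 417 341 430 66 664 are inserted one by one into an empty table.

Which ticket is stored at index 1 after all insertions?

Insert 579: h=7, slot 7 empty → index 7.
Insert 442: h=0, slot 0 empty → index 0.
Insert 417: h=1, slot 1 empty → index 1.
Insert 341: h=3, slot 3 empty → index 3.
Insert 430: h=1, slot 1 occupied → index 2.
Insert 66: h=1, slots 1,2 occupied → index 5.
Insert 664: h=1, slots 1,2,5 occupied → index 10.
Table: [442, 417, 430, 341, ∅, 66, ∅, 579, ∅, ∅, 664, ∅, ∅]

417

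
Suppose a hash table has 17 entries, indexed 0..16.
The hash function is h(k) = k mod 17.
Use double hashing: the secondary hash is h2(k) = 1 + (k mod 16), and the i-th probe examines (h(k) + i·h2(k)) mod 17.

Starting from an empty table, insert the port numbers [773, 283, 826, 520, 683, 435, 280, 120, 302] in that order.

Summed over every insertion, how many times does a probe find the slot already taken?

773: h=8 -> slot 8
283: h=11 -> slot 11
826: h=10 -> slot 10
520: h=10, h2=9, probe 10,2 -> slot 2
683: h=3 -> slot 3
435: h=10, h2=4, probe 10,14 -> slot 14
280: h=8, h2=9, probe 8,0 -> slot 0
120: h=1 -> slot 1
302: h=13 -> slot 13
Table: [280, 120, 520, 683, —, —, —, —, 773, —, 826, 283, —, 302, 435, —, —]

3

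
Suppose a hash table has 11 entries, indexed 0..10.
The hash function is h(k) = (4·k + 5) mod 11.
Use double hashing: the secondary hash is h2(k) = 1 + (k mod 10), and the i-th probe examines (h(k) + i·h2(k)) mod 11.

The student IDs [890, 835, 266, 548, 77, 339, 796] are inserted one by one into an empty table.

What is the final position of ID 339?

890: h=1 → slot 1
835: h=1, h2=6, probe 1,7 → slot 7
266: h=2 → slot 2
548: h=8 → slot 8
77: h=5 → slot 5
339: h=8, h2=10, probe 8,7,6 → slot 6
796: h=10 → slot 10
Table: [∅, 890, 266, ∅, ∅, 77, 339, 835, 548, ∅, 796]

6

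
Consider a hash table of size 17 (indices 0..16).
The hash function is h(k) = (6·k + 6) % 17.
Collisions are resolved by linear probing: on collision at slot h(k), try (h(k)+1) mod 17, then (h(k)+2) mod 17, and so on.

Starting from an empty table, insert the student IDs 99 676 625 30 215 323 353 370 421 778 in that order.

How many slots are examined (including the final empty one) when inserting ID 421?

99 hashes to 5; slot 5 is free -> place at 5.
676 hashes to 16; slot 16 is free -> place at 16.
625 hashes to 16; 16 taken -> place at 0.
30 hashes to 16; 16,0 taken -> place at 1.
215 hashes to 4; slot 4 is free -> place at 4.
323 hashes to 6; slot 6 is free -> place at 6.
353 hashes to 16; 16,0,1 taken -> place at 2.
370 hashes to 16; 16,0,1,2 taken -> place at 3.
421 hashes to 16; 16,0,1,2,3,4,5,6 taken -> place at 7.
778 hashes to 16; 16,0,1,2,3,4,5,6,7 taken -> place at 8.
Table: [625, 30, 353, 370, 215, 99, 323, 421, 778, —, —, —, —, —, —, —, 676]

9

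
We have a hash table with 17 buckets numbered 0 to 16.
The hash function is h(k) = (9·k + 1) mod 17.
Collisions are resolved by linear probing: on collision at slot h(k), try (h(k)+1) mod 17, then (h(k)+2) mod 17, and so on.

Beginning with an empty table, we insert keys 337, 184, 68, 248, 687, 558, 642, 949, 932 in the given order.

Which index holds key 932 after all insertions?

337 hashes to 8; slot 8 is free → place at 8.
184 hashes to 8; 8 taken → place at 9.
68 hashes to 1; slot 1 is free → place at 1.
248 hashes to 6; slot 6 is free → place at 6.
687 hashes to 13; slot 13 is free → place at 13.
558 hashes to 8; 8,9 taken → place at 10.
642 hashes to 16; slot 16 is free → place at 16.
949 hashes to 8; 8,9,10 taken → place at 11.
932 hashes to 8; 8,9,10,11 taken → place at 12.
Table: [—, 68, —, —, —, —, 248, —, 337, 184, 558, 949, 932, 687, —, —, 642]

12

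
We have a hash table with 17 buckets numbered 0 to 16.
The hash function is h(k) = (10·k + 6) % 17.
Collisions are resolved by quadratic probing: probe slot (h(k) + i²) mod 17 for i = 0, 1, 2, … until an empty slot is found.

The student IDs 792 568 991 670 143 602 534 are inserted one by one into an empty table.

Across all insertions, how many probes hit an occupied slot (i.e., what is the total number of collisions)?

Insert 792: h=4, slot 4 empty → index 4.
Insert 568: h=8, slot 8 empty → index 8.
Insert 991: h=5, slot 5 empty → index 5.
Insert 670: h=8, slot 8 occupied → index 9.
Insert 143: h=8, slots 8,9 occupied → index 12.
Insert 602: h=8, slots 8,9,12 occupied → index 0.
Insert 534: h=8, slots 8,9,12,0 occupied → index 7.
Table: [602, ∅, ∅, ∅, 792, 991, ∅, 534, 568, 670, ∅, ∅, 143, ∅, ∅, ∅, ∅]

10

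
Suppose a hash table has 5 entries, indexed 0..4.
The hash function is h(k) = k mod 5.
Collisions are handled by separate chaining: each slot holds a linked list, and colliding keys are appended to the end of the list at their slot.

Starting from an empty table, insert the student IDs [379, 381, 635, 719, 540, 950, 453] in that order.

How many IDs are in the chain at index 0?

3

Insert 379: h=4, bucket 4 empty -> new chain.
Insert 381: h=1, bucket 1 empty -> new chain.
Insert 635: h=0, bucket 0 empty -> new chain.
Insert 719: h=4, bucket 4 nonempty -> append to chain.
Insert 540: h=0, bucket 0 nonempty -> append to chain.
Insert 950: h=0, bucket 0 nonempty -> append to chain.
Insert 453: h=3, bucket 3 empty -> new chain.
Final buckets:
0: 635 -> 540 -> 950
1: 381
2: _
3: 453
4: 379 -> 719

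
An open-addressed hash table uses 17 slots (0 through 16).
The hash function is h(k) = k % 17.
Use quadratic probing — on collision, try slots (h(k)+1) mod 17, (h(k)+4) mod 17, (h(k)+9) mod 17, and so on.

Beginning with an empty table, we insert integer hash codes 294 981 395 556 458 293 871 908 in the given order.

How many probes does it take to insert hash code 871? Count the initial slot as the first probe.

294 hashes to 5; slot 5 is free -> place at 5.
981 hashes to 12; slot 12 is free -> place at 12.
395 hashes to 4; slot 4 is free -> place at 4.
556 hashes to 12; 12 taken -> place at 13.
458 hashes to 16; slot 16 is free -> place at 16.
293 hashes to 4; 4,5 taken -> place at 8.
871 hashes to 4; 4,5,8,13 taken -> place at 3.
908 hashes to 7; slot 7 is free -> place at 7.
Table: [∅, ∅, ∅, 871, 395, 294, ∅, 908, 293, ∅, ∅, ∅, 981, 556, ∅, ∅, 458]

5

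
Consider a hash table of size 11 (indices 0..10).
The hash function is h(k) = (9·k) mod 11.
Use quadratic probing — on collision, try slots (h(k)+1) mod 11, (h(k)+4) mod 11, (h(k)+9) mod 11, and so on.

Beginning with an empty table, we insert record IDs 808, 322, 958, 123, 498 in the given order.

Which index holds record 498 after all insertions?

6

808: h=1 -> slot 1
322: h=5 -> slot 5
958: h=9 -> slot 9
123: h=7 -> slot 7
498: h=5, probe 5,6 -> slot 6
Table: [_, 808, _, _, _, 322, 498, 123, _, 958, _]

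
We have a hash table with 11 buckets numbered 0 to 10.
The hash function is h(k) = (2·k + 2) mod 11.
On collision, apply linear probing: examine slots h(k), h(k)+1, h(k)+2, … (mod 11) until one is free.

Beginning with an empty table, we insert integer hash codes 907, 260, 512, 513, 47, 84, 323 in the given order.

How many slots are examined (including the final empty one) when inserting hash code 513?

907: h=1 -> slot 1
260: h=5 -> slot 5
512: h=3 -> slot 3
513: h=5, probe 5,6 -> slot 6
47: h=8 -> slot 8
84: h=5, probe 5,6,7 -> slot 7
323: h=10 -> slot 10
Table: [—, 907, —, 512, —, 260, 513, 84, 47, —, 323]

2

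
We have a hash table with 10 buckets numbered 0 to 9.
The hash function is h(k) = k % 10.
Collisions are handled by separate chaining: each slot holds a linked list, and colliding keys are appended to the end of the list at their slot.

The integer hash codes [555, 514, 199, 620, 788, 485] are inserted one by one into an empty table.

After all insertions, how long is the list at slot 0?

555 → bucket 5
514 → bucket 4
199 → bucket 9
620 → bucket 0
788 → bucket 8
485 → bucket 5 (collision)
Final buckets:
0: 620
1: -
2: -
3: -
4: 514
5: 555 -> 485
6: -
7: -
8: 788
9: 199

1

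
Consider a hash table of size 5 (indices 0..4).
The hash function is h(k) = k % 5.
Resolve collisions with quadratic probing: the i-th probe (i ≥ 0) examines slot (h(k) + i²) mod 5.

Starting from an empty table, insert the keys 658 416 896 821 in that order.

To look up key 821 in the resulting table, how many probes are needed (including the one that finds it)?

658: h=3 => slot 3
416: h=1 => slot 1
896: h=1, probe 1,2 => slot 2
821: h=1, probe 1,2,0 => slot 0
Table: [821, 416, 896, 658, ∅]
Lookup 821: h=1, probe 1,2,0 → found at 0.

3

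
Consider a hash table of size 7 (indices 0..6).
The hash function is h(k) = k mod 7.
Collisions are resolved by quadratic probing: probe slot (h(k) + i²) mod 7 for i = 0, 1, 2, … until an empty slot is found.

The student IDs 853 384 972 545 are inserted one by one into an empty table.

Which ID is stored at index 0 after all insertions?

384

Insert 853: h=6, slot 6 empty => index 6.
Insert 384: h=6, slot 6 occupied => index 0.
Insert 972: h=6, slots 6,0 occupied => index 3.
Insert 545: h=6, slots 6,0,3 occupied => index 1.
Table: [384, 545, _, 972, _, _, 853]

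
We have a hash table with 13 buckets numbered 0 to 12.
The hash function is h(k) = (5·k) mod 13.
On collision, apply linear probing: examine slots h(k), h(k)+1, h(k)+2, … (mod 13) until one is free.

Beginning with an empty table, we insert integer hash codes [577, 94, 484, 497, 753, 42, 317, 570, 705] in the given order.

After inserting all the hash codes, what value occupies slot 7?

705

577: h=12 -> slot 12
94: h=2 -> slot 2
484: h=2, probe 2,3 -> slot 3
497: h=2, probe 2,3,4 -> slot 4
753: h=8 -> slot 8
42: h=2, probe 2,3,4,5 -> slot 5
317: h=12, probe 12,0 -> slot 0
570: h=3, probe 3,4,5,6 -> slot 6
705: h=2, probe 2,3,4,5,6,7 -> slot 7
Table: [317, —, 94, 484, 497, 42, 570, 705, 753, —, —, —, 577]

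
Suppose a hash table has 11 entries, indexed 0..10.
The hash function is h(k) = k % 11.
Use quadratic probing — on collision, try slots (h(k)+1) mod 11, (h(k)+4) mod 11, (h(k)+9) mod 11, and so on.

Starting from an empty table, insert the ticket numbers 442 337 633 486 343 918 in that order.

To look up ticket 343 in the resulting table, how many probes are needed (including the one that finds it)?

4

442: h=2 => slot 2
337: h=7 => slot 7
633: h=6 => slot 6
486: h=2, probe 2,3 => slot 3
343: h=2, probe 2,3,6,0 => slot 0
918: h=5 => slot 5
Table: [343, -, 442, 486, -, 918, 633, 337, -, -, -]
Lookup 343: h=2, probe 2,3,6,0 → found at 0.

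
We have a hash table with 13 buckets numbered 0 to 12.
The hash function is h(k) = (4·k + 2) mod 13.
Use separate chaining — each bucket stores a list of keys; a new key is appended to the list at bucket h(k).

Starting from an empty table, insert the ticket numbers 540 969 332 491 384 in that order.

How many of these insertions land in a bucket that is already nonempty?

540 -> bucket 4
969 -> bucket 4 (collision)
332 -> bucket 4 (collision)
491 -> bucket 3
384 -> bucket 4 (collision)
Final buckets:
0: _
1: _
2: _
3: 491
4: 540 -> 969 -> 332 -> 384
5: _
6: _
7: _
8: _
9: _
10: _
11: _
12: _

3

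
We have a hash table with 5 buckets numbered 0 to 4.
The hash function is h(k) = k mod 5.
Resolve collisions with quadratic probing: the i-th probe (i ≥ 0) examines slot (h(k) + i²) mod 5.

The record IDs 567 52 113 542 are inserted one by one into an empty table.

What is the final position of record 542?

1

567: h=2 => slot 2
52: h=2, probe 2,3 => slot 3
113: h=3, probe 3,4 => slot 4
542: h=2, probe 2,3,1 => slot 1
Table: [_, 542, 567, 52, 113]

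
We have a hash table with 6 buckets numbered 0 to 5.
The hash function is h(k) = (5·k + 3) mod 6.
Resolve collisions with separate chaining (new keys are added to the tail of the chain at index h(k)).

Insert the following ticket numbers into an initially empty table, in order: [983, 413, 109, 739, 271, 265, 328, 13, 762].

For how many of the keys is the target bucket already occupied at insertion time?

Insert 983: h=4, bucket 4 empty -> new chain.
Insert 413: h=4, bucket 4 nonempty -> append to chain.
Insert 109: h=2, bucket 2 empty -> new chain.
Insert 739: h=2, bucket 2 nonempty -> append to chain.
Insert 271: h=2, bucket 2 nonempty -> append to chain.
Insert 265: h=2, bucket 2 nonempty -> append to chain.
Insert 328: h=5, bucket 5 empty -> new chain.
Insert 13: h=2, bucket 2 nonempty -> append to chain.
Insert 762: h=3, bucket 3 empty -> new chain.
Final buckets:
0: —
1: —
2: 109 -> 739 -> 271 -> 265 -> 13
3: 762
4: 983 -> 413
5: 328

5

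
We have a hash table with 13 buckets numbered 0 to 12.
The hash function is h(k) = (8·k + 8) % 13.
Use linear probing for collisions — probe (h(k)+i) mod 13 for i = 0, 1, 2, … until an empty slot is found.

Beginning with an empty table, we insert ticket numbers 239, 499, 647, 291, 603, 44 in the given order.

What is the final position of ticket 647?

11

239 hashes to 9; slot 9 is free -> place at 9.
499 hashes to 9; 9 taken -> place at 10.
647 hashes to 10; 10 taken -> place at 11.
291 hashes to 9; 9,10,11 taken -> place at 12.
603 hashes to 9; 9,10,11,12 taken -> place at 0.
44 hashes to 9; 9,10,11,12,0 taken -> place at 1.
Table: [603, 44, ., ., ., ., ., ., ., 239, 499, 647, 291]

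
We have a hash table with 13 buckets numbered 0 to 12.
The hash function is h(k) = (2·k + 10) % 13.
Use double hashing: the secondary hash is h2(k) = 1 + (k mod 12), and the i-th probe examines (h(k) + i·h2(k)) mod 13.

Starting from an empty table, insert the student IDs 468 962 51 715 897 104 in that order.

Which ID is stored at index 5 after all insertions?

715

Insert 468: h=10, slot 10 empty -> index 10.
Insert 962: h=10, h2=3, slot 10 occupied -> index 0.
Insert 51: h=8, slot 8 empty -> index 8.
Insert 715: h=10, h2=8, slot 10 occupied -> index 5.
Insert 897: h=10, h2=10, slot 10 occupied -> index 7.
Insert 104: h=10, h2=9, slot 10 occupied -> index 6.
Table: [962, -, -, -, -, 715, 104, 897, 51, -, 468, -, -]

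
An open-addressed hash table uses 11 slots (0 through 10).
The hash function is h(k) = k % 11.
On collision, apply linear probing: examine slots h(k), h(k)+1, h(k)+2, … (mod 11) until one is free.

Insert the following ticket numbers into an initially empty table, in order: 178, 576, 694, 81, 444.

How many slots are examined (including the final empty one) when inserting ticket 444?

3

178: h=2 => slot 2
576: h=4 => slot 4
694: h=1 => slot 1
81: h=4, probe 4,5 => slot 5
444: h=4, probe 4,5,6 => slot 6
Table: [., 694, 178, ., 576, 81, 444, ., ., ., .]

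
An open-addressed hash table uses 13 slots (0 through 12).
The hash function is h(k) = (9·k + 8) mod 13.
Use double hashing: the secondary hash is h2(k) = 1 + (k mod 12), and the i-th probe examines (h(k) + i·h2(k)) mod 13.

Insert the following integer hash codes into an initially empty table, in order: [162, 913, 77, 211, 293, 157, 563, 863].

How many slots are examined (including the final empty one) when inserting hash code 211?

162: h=10 → slot 10
913: h=9 → slot 9
77: h=12 → slot 12
211: h=9, h2=8, probe 9,4 → slot 4
293: h=6 → slot 6
157: h=4, h2=2, probe 4,6,8 → slot 8
563: h=5 → slot 5
863: h=1 → slot 1
Table: [_, 863, _, _, 211, 563, 293, _, 157, 913, 162, _, 77]

2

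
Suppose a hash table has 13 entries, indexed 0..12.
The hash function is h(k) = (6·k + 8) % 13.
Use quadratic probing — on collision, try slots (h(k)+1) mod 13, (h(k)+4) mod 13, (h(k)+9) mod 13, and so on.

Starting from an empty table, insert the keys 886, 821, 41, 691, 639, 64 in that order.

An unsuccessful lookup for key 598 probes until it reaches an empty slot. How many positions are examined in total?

2

886: h=7 => slot 7
821: h=7, probe 7,8 => slot 8
41: h=7, probe 7,8,11 => slot 11
691: h=7, probe 7,8,11,3 => slot 3
639: h=7, probe 7,8,11,3,10 => slot 10
64: h=2 => slot 2
Table: [-, -, 64, 691, -, -, -, 886, 821, -, 639, 41, -]
Lookup 598: h=8, probe 8,9 → slot 9 empty, not found.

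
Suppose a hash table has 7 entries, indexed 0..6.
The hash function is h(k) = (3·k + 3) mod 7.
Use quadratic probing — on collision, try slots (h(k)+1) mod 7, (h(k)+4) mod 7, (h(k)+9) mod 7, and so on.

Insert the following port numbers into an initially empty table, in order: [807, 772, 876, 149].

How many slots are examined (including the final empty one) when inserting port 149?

807 hashes to 2; slot 2 is free => place at 2.
772 hashes to 2; 2 taken => place at 3.
876 hashes to 6; slot 6 is free => place at 6.
149 hashes to 2; 2,3,6 taken => place at 4.
Table: [., ., 807, 772, 149, ., 876]

4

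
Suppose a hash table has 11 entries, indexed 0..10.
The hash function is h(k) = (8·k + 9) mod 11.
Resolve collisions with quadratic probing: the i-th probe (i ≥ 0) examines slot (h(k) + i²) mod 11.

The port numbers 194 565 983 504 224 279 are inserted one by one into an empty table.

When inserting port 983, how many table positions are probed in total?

2

194: h=10 → slot 10
565: h=8 → slot 8
983: h=8, probe 8,9 → slot 9
504: h=4 → slot 4
224: h=8, probe 8,9,1 → slot 1
279: h=8, probe 8,9,1,6 → slot 6
Table: [-, 224, -, -, 504, -, 279, -, 565, 983, 194]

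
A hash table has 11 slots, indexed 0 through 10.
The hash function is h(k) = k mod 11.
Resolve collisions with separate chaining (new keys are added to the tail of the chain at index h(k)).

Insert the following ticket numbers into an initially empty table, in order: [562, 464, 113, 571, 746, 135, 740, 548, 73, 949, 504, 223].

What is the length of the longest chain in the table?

5

Insert 562: h=1, bucket 1 empty -> new chain.
Insert 464: h=2, bucket 2 empty -> new chain.
Insert 113: h=3, bucket 3 empty -> new chain.
Insert 571: h=10, bucket 10 empty -> new chain.
Insert 746: h=9, bucket 9 empty -> new chain.
Insert 135: h=3, bucket 3 nonempty -> append to chain.
Insert 740: h=3, bucket 3 nonempty -> append to chain.
Insert 548: h=9, bucket 9 nonempty -> append to chain.
Insert 73: h=7, bucket 7 empty -> new chain.
Insert 949: h=3, bucket 3 nonempty -> append to chain.
Insert 504: h=9, bucket 9 nonempty -> append to chain.
Insert 223: h=3, bucket 3 nonempty -> append to chain.
Final buckets:
0: _
1: 562
2: 464
3: 113 -> 135 -> 740 -> 949 -> 223
4: _
5: _
6: _
7: 73
8: _
9: 746 -> 548 -> 504
10: 571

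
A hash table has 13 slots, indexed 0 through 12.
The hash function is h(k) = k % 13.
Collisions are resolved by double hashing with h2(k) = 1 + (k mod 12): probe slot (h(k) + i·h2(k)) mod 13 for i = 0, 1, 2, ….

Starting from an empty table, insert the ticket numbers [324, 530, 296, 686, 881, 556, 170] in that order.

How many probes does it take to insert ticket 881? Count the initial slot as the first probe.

2

324 hashes to 12; slot 12 is free => place at 12.
530 hashes to 10; slot 10 is free => place at 10.
296 hashes to 10, h2=9; 10 taken => place at 6.
686 hashes to 10, h2=3; 10 taken => place at 0.
881 hashes to 10, h2=6; 10 taken => place at 3.
556 hashes to 10, h2=5; 10 taken => place at 2.
170 hashes to 1; slot 1 is free => place at 1.
Table: [686, 170, 556, 881, ∅, ∅, 296, ∅, ∅, ∅, 530, ∅, 324]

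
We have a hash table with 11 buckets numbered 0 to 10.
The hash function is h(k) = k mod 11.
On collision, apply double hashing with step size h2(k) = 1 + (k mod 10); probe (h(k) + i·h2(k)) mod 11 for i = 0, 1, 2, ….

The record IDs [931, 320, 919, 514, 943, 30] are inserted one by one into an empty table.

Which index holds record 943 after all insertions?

5

931: h=7 → slot 7
320: h=1 → slot 1
919: h=6 → slot 6
514: h=8 → slot 8
943: h=8, h2=4, probe 8,1,5 → slot 5
30: h=8, h2=1, probe 8,9 → slot 9
Table: [∅, 320, ∅, ∅, ∅, 943, 919, 931, 514, 30, ∅]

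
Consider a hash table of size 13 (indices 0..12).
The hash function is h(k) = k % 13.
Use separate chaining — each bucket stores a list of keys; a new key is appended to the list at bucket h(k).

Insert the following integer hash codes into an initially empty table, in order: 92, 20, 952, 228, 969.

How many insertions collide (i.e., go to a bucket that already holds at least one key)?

92 → bucket 1
20 → bucket 7
952 → bucket 3
228 → bucket 7 (collision)
969 → bucket 7 (collision)
Final buckets:
0: .
1: 92
2: .
3: 952
4: .
5: .
6: .
7: 20 -> 228 -> 969
8: .
9: .
10: .
11: .
12: .

2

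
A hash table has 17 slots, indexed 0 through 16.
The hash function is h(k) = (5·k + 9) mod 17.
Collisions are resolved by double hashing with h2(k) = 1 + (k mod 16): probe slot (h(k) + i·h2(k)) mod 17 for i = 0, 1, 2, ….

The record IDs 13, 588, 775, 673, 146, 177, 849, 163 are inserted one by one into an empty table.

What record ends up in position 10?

13 hashes to 6; slot 6 is free → place at 6.
588 hashes to 8; slot 8 is free → place at 8.
775 hashes to 8, h2=8; 8 taken → place at 16.
673 hashes to 8, h2=2; 8 taken → place at 10.
146 hashes to 8, h2=3; 8 taken → place at 11.
177 hashes to 10, h2=2; 10 taken → place at 12.
849 hashes to 4; slot 4 is free → place at 4.
163 hashes to 8, h2=4; 8,12,16 taken → place at 3.
Table: [∅, ∅, ∅, 163, 849, ∅, 13, ∅, 588, ∅, 673, 146, 177, ∅, ∅, ∅, 775]

673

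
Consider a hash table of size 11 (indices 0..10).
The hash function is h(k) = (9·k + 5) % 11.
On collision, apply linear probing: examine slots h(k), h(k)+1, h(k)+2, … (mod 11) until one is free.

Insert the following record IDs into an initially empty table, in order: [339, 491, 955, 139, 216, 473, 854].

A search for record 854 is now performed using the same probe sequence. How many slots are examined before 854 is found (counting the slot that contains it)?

5

Insert 339: h=9, slot 9 empty -> index 9.
Insert 491: h=2, slot 2 empty -> index 2.
Insert 955: h=9, slot 9 occupied -> index 10.
Insert 139: h=2, slot 2 occupied -> index 3.
Insert 216: h=2, slots 2,3 occupied -> index 4.
Insert 473: h=5, slot 5 empty -> index 5.
Insert 854: h=2, slots 2,3,4,5 occupied -> index 6.
Table: [_, _, 491, 139, 216, 473, 854, _, _, 339, 955]
Lookup 854: h=2, probe 2,3,4,5,6 → found at 6.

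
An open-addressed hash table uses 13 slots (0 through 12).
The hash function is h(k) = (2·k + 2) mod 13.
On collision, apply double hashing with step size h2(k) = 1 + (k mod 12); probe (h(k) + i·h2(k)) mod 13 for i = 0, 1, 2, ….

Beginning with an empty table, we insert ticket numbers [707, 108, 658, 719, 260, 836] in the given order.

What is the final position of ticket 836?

6

Insert 707: h=12, slot 12 empty => index 12.
Insert 108: h=10, slot 10 empty => index 10.
Insert 658: h=5, slot 5 empty => index 5.
Insert 719: h=10, h2=12, slot 10 occupied => index 9.
Insert 260: h=2, slot 2 empty => index 2.
Insert 836: h=10, h2=9, slot 10 occupied => index 6.
Table: [—, —, 260, —, —, 658, 836, —, —, 719, 108, —, 707]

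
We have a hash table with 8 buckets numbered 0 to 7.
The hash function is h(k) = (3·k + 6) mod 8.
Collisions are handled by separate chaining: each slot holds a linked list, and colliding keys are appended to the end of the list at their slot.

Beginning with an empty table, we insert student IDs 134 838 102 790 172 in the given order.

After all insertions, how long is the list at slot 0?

Insert 134: h=0, bucket 0 empty -> new chain.
Insert 838: h=0, bucket 0 nonempty -> append to chain.
Insert 102: h=0, bucket 0 nonempty -> append to chain.
Insert 790: h=0, bucket 0 nonempty -> append to chain.
Insert 172: h=2, bucket 2 empty -> new chain.
Final buckets:
0: 134 -> 838 -> 102 -> 790
1: -
2: 172
3: -
4: -
5: -
6: -
7: -

4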